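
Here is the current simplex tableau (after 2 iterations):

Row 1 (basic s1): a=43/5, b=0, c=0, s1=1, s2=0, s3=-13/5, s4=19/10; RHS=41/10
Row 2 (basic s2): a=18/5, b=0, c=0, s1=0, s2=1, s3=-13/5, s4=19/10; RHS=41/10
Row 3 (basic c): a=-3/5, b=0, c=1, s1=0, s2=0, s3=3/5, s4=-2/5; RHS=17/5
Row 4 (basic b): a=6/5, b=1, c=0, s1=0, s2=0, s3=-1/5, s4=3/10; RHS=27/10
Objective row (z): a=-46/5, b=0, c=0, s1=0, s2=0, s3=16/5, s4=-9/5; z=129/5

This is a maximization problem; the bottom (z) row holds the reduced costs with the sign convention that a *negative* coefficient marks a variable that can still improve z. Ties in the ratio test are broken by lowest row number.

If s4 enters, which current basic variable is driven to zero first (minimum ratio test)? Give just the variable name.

s1

Ratios: row 1 (s1): (41/10)/(19/10) = 41/19; row 2 (s2): (41/10)/(19/10) = 41/19; row 3 (c): entry -2/5 ≤ 0, skip; row 4 (b): (27/10)/(3/10) = 9.
Minimum ratio 41/19 is in the s1 row, so s1 leaves.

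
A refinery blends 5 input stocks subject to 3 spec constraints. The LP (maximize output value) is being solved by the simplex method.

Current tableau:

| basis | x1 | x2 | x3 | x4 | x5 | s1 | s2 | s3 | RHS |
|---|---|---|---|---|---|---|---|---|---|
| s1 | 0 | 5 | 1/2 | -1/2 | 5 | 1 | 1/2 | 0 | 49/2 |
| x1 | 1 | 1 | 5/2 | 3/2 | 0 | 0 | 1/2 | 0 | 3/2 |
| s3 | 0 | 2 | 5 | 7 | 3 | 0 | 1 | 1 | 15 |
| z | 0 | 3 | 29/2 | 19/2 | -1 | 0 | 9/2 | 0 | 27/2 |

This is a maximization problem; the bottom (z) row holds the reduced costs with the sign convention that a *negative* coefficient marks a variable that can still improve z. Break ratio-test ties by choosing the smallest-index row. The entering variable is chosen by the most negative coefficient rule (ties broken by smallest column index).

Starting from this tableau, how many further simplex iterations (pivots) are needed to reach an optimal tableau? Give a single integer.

1

pivot: x5 in, s1 out → z = 92/5
No improving column remains; optimal.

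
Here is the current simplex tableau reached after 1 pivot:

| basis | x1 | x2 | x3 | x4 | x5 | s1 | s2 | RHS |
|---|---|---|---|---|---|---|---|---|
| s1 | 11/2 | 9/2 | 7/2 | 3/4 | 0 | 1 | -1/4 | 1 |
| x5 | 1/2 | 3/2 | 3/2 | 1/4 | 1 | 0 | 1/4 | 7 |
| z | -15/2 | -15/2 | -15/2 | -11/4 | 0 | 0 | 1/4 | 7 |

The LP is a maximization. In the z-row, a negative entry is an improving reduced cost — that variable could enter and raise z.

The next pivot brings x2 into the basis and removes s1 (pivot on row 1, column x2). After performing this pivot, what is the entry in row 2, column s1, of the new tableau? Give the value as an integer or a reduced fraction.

Pivot element is row 1, column x2: 9/2.
Normalize row 1: new (row 1, s1) = 1/(9/2) = 2/9.
row 2 ← row 2 − (3/2)·(new row 1): 0 − (3/2)·(2/9) = -1/3.

-1/3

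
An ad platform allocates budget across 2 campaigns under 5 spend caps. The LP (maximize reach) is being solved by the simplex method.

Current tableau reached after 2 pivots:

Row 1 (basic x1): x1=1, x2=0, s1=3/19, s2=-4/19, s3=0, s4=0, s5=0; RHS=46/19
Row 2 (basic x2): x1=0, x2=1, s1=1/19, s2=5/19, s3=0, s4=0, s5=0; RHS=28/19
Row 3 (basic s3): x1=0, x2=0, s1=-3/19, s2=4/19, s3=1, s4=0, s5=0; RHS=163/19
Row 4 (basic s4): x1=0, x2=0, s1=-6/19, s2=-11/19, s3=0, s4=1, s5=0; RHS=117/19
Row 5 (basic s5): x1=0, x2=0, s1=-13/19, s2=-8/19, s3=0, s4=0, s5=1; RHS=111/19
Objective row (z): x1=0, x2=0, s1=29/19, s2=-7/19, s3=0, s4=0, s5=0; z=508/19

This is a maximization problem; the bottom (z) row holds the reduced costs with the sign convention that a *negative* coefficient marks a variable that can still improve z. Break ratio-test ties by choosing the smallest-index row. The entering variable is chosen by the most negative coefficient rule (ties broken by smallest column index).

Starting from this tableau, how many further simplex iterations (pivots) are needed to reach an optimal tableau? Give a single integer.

1

pivot: s2 in, x2 out → z = 144/5
No improving column remains; optimal.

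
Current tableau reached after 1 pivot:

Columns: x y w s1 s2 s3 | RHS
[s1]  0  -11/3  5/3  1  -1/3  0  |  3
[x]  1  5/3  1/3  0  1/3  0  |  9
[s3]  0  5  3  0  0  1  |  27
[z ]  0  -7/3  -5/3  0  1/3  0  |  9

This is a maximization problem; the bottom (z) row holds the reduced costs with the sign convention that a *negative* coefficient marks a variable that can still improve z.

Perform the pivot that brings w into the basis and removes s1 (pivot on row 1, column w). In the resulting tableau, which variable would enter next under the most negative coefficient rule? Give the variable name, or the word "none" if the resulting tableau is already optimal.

Pivot element 5/3. New z-row = old z-row − (-5/3)·(row 1/(5/3)).
Updated z-row coefficients: x: 0, y: -6, w: 0, s1: 1, s2: 0, s3: 0.
The most negative is -6 in column y, so y would enter next.

y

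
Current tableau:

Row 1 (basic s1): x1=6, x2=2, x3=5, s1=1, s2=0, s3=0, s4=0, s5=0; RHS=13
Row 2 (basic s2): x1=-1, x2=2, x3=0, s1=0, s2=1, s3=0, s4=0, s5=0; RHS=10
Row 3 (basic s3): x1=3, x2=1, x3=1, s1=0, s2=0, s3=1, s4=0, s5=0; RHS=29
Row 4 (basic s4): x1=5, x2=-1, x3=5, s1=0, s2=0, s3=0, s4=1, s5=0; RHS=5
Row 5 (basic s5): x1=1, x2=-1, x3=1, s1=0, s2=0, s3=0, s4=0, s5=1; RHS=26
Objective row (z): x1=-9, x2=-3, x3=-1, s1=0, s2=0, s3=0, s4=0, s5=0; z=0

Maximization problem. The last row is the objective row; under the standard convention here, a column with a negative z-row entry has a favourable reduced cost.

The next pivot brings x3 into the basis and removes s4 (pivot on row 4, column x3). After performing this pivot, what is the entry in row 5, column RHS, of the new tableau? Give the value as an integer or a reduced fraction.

25

Pivot element is row 4, column x3: 5.
Normalize row 4: new (row 4, RHS) = 5/5 = 1.
row 5 ← row 5 − 1·(new row 4): 26 − 1·1 = 25.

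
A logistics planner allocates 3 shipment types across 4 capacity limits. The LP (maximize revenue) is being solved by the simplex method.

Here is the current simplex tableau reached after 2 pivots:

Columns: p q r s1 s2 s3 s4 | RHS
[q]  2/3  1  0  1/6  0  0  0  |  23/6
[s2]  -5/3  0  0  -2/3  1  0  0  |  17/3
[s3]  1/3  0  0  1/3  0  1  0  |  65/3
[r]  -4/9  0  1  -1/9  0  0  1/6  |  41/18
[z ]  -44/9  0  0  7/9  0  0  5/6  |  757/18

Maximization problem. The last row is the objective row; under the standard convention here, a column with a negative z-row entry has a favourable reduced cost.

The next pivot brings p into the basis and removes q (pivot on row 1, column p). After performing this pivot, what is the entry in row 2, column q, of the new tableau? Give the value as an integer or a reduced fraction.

5/2

Pivot element is row 1, column p: 2/3.
Normalize row 1: new (row 1, q) = 1/(2/3) = 3/2.
row 2 ← row 2 − (-5/3)·(new row 1): 0 − (-5/3)·(3/2) = 5/2.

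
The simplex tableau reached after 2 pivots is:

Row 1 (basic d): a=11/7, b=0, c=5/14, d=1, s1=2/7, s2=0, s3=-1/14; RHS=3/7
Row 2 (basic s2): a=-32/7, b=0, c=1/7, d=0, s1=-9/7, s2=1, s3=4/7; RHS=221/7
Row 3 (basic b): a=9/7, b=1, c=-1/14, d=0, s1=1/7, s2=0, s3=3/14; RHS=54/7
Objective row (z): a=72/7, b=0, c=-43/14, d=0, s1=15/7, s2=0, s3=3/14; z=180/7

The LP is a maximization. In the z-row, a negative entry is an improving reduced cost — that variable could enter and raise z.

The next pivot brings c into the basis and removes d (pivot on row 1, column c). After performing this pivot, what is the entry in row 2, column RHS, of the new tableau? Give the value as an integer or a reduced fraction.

Pivot element is row 1, column c: 5/14.
Normalize row 1: new (row 1, RHS) = (3/7)/(5/14) = 6/5.
row 2 ← row 2 − (1/7)·(new row 1): 221/7 − (1/7)·(6/5) = 157/5.

157/5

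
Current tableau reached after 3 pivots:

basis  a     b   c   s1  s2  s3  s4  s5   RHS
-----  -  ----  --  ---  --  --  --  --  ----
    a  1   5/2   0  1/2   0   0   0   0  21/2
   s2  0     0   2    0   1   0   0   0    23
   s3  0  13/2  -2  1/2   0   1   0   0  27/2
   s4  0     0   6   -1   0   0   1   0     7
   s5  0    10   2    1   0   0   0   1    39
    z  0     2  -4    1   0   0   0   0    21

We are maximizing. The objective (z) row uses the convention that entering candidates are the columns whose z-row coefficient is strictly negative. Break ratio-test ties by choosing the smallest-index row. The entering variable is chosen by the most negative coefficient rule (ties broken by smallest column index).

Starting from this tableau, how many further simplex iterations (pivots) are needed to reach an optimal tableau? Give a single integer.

1

pivot: c in, s4 out → z = 77/3
No improving column remains; optimal.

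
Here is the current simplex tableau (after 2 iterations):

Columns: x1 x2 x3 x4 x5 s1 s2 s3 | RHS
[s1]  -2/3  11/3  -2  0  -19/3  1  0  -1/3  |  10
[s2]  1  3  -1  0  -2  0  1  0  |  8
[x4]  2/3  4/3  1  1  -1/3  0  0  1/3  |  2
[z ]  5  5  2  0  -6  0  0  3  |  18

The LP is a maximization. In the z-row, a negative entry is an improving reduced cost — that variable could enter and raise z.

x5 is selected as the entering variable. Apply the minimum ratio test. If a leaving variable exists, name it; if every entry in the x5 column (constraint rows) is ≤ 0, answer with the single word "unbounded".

x5-column entries: row 1: -19/3, row 2: -2, row 3: -1/3. All ≤ 0, so x5 can increase without bound; the LP is unbounded in this direction.

unbounded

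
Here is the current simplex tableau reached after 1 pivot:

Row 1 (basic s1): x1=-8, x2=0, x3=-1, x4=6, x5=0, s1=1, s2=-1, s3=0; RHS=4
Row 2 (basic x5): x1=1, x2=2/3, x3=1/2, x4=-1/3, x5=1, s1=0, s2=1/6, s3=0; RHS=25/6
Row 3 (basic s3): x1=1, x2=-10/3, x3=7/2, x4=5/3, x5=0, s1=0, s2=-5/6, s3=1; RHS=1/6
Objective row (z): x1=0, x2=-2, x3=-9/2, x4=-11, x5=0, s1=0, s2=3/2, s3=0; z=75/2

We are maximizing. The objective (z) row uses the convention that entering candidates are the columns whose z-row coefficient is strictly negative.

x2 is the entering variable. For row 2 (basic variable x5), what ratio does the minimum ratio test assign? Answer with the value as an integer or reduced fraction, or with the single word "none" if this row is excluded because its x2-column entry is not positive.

25/4

Ratio = RHS / (x2 entry) = (25/6) / (2/3) = 25/4.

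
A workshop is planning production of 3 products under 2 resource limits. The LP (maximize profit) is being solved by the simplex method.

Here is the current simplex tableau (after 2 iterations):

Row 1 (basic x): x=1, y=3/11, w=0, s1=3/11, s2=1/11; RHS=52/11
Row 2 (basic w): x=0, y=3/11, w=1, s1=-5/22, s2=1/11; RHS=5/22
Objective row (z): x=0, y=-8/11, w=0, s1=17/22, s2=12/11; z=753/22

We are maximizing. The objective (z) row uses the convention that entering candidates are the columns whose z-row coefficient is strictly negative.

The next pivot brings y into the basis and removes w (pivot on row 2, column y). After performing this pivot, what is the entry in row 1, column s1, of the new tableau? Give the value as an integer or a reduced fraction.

1/2

Pivot element is row 2, column y: 3/11.
Normalize row 2: new (row 2, s1) = (-5/22)/(3/11) = -5/6.
row 1 ← row 1 − (3/11)·(new row 2): 3/11 − (3/11)·(-5/6) = 1/2.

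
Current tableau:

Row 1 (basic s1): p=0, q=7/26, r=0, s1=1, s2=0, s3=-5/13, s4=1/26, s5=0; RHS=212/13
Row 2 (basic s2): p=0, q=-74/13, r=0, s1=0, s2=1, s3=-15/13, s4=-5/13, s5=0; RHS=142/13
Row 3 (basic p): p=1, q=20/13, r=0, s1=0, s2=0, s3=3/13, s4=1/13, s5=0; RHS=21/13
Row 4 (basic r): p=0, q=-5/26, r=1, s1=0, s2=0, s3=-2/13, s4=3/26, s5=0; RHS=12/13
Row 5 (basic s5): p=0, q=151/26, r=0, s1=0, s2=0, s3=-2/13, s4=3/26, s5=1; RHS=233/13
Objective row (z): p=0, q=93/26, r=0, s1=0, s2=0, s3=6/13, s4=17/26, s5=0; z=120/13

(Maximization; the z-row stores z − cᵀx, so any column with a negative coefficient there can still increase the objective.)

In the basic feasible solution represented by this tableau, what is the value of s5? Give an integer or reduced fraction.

233/13

s5 is basic (row 5); its value is the RHS of that row: 233/13.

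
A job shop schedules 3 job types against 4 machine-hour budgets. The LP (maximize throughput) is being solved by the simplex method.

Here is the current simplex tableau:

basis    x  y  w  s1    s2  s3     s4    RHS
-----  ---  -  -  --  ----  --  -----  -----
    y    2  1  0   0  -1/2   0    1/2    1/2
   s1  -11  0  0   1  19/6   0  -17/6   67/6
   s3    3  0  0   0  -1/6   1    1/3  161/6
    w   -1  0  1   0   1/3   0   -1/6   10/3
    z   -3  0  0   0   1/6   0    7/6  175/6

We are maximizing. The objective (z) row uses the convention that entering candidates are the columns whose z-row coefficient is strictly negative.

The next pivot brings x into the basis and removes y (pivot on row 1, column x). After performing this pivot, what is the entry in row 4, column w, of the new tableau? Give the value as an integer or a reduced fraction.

Pivot element is row 1, column x: 2.
Normalize row 1: new (row 1, w) = 0/2 = 0.
row 4 ← row 4 − (-1)·(new row 1): 1 − (-1)·0 = 1.

1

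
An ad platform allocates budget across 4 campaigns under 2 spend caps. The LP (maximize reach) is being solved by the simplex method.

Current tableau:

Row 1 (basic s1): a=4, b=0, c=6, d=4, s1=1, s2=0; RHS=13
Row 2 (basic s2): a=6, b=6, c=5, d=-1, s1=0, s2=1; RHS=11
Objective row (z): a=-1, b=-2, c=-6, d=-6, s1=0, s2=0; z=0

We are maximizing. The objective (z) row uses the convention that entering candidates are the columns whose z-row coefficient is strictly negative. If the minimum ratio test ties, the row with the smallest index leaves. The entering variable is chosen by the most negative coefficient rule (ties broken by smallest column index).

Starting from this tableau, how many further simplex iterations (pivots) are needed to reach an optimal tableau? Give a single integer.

pivot: c in, s1 out → z = 13
pivot: b in, s2 out → z = 235/18
pivot: d in, c out → z = 97/4
No improving column remains; optimal.

3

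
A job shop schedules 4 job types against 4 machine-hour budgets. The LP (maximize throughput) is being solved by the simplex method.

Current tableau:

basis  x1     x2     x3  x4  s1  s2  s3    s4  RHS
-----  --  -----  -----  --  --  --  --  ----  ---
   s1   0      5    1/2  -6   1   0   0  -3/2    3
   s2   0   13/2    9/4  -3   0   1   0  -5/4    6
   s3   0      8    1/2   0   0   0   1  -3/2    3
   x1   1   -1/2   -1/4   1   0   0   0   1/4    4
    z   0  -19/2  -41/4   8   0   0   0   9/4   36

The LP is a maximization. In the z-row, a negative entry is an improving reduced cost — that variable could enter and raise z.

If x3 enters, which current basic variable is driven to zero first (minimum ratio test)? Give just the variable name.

Ratios: row 1 (s1): 3/(1/2) = 6; row 2 (s2): 6/(9/4) = 8/3; row 3 (s3): 3/(1/2) = 6; row 4 (x1): entry -1/4 ≤ 0, skip.
Minimum ratio 8/3 is in the s2 row, so s2 leaves.

s2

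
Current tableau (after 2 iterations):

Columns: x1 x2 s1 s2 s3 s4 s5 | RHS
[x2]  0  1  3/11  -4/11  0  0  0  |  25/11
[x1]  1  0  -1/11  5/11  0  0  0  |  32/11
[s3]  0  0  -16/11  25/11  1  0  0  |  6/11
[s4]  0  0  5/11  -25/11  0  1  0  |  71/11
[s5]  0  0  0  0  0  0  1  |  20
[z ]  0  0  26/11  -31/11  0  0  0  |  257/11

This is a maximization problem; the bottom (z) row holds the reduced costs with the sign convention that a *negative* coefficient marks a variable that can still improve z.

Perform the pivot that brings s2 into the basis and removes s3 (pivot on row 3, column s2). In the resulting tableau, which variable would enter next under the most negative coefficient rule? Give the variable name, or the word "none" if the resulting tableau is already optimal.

Pivot element 25/11. New z-row = old z-row − (-31/11)·(row 3/(25/11)).
Updated z-row coefficients: x1: 0, x2: 0, s1: 14/25, s2: 0, s3: 31/25, s4: 0, s5: 0.
No coefficient is strictly negative; the tableau after this pivot is optimal.

none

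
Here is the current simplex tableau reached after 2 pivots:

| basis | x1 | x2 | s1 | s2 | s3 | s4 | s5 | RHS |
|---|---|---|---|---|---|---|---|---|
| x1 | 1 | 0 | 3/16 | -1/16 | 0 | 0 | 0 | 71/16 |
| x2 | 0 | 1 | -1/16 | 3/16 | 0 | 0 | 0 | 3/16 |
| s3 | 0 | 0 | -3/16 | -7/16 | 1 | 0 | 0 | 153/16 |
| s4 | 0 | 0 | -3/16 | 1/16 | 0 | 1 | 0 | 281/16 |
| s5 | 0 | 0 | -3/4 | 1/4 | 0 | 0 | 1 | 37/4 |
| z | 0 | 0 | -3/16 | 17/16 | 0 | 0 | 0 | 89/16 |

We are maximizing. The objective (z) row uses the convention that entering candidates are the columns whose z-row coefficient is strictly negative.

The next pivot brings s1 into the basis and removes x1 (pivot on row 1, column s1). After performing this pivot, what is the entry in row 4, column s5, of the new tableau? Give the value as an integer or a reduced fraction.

0

Pivot element is row 1, column s1: 3/16.
Normalize row 1: new (row 1, s5) = 0/(3/16) = 0.
row 4 ← row 4 − (-3/16)·(new row 1): 0 − (-3/16)·0 = 0.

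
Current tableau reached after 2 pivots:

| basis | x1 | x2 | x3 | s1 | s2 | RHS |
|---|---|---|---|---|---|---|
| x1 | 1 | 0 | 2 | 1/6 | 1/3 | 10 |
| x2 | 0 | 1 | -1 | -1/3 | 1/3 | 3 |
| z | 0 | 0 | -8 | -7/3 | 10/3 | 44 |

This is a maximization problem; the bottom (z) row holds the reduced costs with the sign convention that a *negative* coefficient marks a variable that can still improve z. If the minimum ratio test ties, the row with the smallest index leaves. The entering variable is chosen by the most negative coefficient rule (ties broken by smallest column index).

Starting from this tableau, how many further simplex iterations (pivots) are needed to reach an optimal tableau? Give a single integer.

2

pivot: x3 in, x1 out → z = 84
pivot: s1 in, x3 out → z = 184
No improving column remains; optimal.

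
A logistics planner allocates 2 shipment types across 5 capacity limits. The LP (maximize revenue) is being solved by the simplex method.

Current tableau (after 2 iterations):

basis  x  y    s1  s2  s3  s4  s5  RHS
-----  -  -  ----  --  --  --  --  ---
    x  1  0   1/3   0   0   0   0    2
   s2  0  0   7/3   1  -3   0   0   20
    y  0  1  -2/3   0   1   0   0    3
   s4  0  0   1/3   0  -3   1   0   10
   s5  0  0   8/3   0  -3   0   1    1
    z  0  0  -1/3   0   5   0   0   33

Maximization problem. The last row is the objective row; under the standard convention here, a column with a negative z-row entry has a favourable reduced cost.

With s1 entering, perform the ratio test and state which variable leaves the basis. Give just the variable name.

Ratios: row 1 (x): 2/(1/3) = 6; row 2 (s2): 20/(7/3) = 60/7; row 3 (y): entry -2/3 ≤ 0, skip; row 4 (s4): 10/(1/3) = 30; row 5 (s5): 1/(8/3) = 3/8.
Minimum ratio 3/8 is in the s5 row, so s5 leaves.

s5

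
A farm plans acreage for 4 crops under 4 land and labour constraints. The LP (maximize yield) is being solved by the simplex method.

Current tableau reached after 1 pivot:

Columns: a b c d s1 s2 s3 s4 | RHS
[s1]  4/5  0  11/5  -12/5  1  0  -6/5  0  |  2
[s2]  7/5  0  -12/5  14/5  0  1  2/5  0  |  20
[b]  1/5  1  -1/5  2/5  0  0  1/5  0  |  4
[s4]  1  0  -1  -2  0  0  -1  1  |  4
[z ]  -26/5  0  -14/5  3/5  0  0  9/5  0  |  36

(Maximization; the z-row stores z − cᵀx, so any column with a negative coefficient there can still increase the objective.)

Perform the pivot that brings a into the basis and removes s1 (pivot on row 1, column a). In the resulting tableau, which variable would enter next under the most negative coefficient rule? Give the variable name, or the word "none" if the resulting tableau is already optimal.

Pivot element 4/5. New z-row = old z-row − (-26/5)·(row 1/(4/5)).
Updated z-row coefficients: a: 0, b: 0, c: 23/2, d: -15, s1: 13/2, s2: 0, s3: -6, s4: 0.
The most negative is -15 in column d, so d would enter next.

d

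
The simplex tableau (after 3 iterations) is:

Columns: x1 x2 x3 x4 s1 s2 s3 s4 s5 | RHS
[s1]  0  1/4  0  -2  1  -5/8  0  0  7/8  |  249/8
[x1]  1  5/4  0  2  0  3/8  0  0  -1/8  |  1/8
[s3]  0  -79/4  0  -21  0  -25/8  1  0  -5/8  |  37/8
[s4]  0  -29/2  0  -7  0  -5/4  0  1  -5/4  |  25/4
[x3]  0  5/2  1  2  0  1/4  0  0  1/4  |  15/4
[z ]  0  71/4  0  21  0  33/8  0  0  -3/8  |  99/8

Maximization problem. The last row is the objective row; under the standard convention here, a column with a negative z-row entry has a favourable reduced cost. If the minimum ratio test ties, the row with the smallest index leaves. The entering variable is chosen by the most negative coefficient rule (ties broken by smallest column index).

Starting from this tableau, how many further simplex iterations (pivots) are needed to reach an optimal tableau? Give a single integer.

1

pivot: s5 in, x3 out → z = 18
No improving column remains; optimal.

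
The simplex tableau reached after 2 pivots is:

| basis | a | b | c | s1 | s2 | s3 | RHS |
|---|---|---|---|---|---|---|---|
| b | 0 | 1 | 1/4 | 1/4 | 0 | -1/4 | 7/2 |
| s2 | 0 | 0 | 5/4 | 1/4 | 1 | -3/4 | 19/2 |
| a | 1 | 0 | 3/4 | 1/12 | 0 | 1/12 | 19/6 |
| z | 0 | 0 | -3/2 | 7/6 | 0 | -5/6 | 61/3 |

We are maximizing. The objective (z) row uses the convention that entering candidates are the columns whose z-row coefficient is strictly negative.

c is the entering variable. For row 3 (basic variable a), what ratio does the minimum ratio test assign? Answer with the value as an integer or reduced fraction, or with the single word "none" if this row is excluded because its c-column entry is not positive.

Ratio = RHS / (c entry) = (19/6) / (3/4) = 38/9.

38/9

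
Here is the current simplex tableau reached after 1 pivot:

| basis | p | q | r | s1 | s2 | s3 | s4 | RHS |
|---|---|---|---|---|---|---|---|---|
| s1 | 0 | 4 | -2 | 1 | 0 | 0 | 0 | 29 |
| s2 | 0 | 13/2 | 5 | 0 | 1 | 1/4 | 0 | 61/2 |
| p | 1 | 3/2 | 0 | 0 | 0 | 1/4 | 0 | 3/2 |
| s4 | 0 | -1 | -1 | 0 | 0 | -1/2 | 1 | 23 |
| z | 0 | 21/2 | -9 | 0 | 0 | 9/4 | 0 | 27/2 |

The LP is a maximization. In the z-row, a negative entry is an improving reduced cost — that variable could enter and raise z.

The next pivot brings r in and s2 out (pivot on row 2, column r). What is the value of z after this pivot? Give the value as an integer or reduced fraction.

342/5

Minimum ratio for r: (61/2)/5 = 61/10.
z changes by −(z-row coeff of r)·ratio = −(-9)·(61/10) = 549/10.
New z = 27/2 + (549/10) = 342/5.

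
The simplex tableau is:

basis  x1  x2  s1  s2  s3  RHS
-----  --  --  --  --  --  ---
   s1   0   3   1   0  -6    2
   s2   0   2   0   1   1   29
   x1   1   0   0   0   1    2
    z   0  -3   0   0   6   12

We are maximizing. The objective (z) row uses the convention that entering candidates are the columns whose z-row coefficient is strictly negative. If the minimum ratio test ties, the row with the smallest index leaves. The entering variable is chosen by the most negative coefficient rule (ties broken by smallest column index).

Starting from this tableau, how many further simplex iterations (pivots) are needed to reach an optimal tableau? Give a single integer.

1

pivot: x2 in, s1 out → z = 14
No improving column remains; optimal.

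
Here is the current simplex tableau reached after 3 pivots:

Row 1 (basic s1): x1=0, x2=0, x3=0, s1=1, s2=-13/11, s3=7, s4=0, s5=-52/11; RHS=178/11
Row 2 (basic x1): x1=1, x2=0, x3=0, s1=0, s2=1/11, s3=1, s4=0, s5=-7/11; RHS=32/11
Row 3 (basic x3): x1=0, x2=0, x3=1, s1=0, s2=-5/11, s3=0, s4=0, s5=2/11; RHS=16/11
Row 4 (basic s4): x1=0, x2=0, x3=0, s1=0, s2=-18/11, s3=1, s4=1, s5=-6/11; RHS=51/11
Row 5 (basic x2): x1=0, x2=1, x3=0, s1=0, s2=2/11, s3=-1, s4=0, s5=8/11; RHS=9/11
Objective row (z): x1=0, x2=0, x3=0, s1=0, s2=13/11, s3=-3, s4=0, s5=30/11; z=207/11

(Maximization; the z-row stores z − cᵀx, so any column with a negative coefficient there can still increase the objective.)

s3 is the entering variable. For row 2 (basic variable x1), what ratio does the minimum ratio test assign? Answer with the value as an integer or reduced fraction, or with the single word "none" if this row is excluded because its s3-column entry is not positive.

Ratio = RHS / (s3 entry) = (32/11) / 1 = 32/11.

32/11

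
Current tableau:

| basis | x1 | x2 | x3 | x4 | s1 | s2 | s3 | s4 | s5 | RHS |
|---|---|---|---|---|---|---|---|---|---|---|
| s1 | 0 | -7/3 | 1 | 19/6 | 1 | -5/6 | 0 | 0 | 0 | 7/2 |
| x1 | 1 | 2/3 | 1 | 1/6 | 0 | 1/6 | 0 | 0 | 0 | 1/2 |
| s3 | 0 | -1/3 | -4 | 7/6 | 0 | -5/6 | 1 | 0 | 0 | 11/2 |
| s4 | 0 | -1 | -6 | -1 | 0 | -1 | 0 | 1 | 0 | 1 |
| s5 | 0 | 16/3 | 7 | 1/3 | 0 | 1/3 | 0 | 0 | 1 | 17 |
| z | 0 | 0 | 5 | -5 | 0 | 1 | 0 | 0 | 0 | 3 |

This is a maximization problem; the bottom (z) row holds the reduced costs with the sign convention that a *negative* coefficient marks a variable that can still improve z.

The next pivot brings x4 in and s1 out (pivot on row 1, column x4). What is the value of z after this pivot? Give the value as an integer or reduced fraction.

162/19

Minimum ratio for x4: (7/2)/(19/6) = 21/19.
z changes by −(z-row coeff of x4)·ratio = −(-5)·(21/19) = 105/19.
New z = 3 + (105/19) = 162/19.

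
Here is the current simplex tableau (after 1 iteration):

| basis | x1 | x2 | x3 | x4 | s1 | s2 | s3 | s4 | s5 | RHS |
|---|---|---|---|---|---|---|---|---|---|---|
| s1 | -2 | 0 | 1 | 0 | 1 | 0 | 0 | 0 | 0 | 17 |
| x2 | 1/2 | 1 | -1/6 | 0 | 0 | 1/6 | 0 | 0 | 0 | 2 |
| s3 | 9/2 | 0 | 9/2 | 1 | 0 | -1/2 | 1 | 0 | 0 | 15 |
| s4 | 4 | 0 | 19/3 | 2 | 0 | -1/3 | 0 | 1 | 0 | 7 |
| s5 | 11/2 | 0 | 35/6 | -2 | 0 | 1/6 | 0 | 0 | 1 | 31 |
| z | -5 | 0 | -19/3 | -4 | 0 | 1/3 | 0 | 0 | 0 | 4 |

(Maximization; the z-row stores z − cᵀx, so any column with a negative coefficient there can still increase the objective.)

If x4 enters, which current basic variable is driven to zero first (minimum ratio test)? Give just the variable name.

Ratios: row 1 (s1): entry 0 ≤ 0, skip; row 2 (x2): entry 0 ≤ 0, skip; row 3 (s3): 15/1 = 15; row 4 (s4): 7/2 = 7/2; row 5 (s5): entry -2 ≤ 0, skip.
Minimum ratio 7/2 is in the s4 row, so s4 leaves.

s4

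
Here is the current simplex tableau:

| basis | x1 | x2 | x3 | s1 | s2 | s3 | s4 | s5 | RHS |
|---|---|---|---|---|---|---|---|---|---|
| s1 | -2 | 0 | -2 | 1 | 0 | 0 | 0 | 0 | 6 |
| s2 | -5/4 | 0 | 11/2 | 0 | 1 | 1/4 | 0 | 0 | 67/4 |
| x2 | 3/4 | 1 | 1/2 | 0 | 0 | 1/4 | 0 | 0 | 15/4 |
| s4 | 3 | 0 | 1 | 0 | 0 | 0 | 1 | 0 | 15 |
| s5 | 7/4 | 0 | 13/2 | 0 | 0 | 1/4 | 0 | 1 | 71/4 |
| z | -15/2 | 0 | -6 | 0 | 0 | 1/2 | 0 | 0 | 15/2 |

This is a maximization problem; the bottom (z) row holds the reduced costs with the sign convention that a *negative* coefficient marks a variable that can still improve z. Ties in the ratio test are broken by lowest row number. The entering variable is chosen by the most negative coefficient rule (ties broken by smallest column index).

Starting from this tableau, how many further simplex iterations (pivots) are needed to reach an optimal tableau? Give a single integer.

2

pivot: x1 in, x2 out → z = 45
pivot: x3 in, s5 out → z = 747/16
No improving column remains; optimal.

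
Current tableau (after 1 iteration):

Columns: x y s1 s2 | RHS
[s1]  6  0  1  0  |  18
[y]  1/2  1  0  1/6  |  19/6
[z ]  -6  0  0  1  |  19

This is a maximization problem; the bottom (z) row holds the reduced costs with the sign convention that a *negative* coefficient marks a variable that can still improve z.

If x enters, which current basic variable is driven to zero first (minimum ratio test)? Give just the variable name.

s1

Ratios: row 1 (s1): 18/6 = 3; row 2 (y): (19/6)/(1/2) = 19/3.
Minimum ratio 3 is in the s1 row, so s1 leaves.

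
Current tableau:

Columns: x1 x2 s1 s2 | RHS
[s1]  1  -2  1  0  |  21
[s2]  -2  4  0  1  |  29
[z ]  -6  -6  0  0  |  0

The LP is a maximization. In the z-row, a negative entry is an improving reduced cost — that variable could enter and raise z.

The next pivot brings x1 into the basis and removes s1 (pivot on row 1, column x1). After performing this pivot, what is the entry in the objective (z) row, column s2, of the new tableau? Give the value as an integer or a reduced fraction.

0

Pivot element is row 1, column x1: 1.
Normalize row 1: new (row 1, s2) = 0/1 = 0.
z-row ← z-row − (-6)·(new row 1): 0 − (-6)·0 = 0.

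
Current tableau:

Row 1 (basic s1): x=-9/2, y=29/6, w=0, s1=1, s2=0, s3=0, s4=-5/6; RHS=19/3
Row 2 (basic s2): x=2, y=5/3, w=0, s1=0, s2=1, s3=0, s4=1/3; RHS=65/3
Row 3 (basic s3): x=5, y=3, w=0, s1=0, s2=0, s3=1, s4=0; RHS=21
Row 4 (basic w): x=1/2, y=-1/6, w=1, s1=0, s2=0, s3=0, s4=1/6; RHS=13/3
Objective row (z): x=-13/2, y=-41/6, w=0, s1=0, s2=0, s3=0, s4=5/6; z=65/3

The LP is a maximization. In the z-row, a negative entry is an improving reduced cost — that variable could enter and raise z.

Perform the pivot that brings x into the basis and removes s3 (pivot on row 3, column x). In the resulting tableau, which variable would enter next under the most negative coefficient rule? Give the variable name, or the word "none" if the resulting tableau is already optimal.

y

Pivot element 5. New z-row = old z-row − (-13/2)·(row 3/5).
Updated z-row coefficients: x: 0, y: -44/15, w: 0, s1: 0, s2: 0, s3: 13/10, s4: 5/6.
The most negative is -44/15 in column y, so y would enter next.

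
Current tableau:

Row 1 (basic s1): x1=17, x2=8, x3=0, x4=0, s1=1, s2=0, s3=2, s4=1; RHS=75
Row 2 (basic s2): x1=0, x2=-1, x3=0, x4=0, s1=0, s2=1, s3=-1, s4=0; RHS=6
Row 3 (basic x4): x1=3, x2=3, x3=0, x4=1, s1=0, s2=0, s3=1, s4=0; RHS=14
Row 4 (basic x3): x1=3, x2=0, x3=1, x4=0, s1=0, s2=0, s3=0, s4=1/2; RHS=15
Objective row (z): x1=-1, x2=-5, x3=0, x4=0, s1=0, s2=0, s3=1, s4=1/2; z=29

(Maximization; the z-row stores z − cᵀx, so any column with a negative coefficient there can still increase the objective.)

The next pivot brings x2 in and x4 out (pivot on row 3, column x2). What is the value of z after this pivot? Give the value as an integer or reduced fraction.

157/3

Minimum ratio for x2: 14/3 = 14/3.
z changes by −(z-row coeff of x2)·ratio = −(-5)·(14/3) = 70/3.
New z = 29 + (70/3) = 157/3.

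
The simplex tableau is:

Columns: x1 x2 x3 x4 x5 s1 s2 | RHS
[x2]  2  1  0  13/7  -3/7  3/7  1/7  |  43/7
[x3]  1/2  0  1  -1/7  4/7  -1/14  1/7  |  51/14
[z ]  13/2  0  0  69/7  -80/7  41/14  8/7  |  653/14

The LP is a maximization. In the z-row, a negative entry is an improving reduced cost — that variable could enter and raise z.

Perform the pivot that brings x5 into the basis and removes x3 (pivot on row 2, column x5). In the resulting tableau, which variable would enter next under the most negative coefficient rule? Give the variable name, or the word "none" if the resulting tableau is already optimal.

none

Pivot element 4/7. New z-row = old z-row − (-80/7)·(row 2/(4/7)).
Updated z-row coefficients: x1: 33/2, x2: 0, x3: 20, x4: 7, x5: 0, s1: 3/2, s2: 4.
No coefficient is strictly negative; the tableau after this pivot is optimal.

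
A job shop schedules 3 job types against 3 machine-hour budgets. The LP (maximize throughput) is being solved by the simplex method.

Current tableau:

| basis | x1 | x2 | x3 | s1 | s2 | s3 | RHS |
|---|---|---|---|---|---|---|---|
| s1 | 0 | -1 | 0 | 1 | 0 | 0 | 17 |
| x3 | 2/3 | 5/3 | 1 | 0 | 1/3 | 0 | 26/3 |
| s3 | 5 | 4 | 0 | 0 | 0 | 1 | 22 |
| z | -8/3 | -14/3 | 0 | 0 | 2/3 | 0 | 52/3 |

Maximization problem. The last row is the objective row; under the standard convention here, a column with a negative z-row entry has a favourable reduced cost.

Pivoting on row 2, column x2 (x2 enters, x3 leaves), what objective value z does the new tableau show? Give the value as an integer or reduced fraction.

Minimum ratio for x2: (26/3)/(5/3) = 26/5.
z changes by −(z-row coeff of x2)·ratio = −(-14/3)·(26/5) = 364/15.
New z = 52/3 + (364/15) = 208/5.

208/5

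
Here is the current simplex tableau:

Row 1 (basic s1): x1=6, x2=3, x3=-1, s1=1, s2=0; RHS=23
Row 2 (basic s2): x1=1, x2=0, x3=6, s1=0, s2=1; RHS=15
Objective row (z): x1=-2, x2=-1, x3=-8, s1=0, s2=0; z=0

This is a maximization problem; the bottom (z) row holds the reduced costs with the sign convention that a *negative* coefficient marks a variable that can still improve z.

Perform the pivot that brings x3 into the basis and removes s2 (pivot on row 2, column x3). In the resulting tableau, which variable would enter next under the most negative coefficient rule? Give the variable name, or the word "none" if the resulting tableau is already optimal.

x2

Pivot element 6. New z-row = old z-row − (-8)·(row 2/6).
Updated z-row coefficients: x1: -2/3, x2: -1, x3: 0, s1: 0, s2: 4/3.
The most negative is -1 in column x2, so x2 would enter next.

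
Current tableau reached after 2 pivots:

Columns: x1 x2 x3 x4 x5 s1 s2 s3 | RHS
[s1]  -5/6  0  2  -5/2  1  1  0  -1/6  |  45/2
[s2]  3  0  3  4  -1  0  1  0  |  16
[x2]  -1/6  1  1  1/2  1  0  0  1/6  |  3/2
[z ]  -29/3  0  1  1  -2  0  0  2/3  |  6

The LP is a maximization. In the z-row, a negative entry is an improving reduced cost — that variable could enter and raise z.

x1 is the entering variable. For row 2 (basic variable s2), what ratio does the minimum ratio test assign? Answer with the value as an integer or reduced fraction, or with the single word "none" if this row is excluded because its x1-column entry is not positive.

Ratio = RHS / (x1 entry) = 16 / 3 = 16/3.

16/3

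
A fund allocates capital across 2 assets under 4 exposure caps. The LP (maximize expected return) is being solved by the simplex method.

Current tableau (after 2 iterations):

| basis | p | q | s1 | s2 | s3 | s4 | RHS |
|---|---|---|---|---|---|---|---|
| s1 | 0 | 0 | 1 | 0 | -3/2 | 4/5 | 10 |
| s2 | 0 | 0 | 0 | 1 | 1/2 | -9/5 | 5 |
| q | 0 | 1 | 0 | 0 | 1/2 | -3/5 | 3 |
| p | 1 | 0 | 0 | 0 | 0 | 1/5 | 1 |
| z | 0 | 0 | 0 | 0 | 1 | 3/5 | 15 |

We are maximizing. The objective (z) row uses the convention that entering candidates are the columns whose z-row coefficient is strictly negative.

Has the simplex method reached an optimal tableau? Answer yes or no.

yes

No objective-row coefficient is strictly negative, so no entering variable exists; the tableau is optimal.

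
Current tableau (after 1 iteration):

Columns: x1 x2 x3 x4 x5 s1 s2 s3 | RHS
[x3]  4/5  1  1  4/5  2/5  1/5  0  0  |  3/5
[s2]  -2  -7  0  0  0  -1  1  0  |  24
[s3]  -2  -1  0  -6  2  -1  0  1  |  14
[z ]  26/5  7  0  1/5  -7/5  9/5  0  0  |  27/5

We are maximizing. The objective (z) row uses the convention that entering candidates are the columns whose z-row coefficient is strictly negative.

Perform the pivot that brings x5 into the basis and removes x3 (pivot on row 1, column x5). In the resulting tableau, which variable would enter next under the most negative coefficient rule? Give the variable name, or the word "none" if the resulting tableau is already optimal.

none

Pivot element 2/5. New z-row = old z-row − (-7/5)·(row 1/(2/5)).
Updated z-row coefficients: x1: 8, x2: 21/2, x3: 7/2, x4: 3, x5: 0, s1: 5/2, s2: 0, s3: 0.
No coefficient is strictly negative; the tableau after this pivot is optimal.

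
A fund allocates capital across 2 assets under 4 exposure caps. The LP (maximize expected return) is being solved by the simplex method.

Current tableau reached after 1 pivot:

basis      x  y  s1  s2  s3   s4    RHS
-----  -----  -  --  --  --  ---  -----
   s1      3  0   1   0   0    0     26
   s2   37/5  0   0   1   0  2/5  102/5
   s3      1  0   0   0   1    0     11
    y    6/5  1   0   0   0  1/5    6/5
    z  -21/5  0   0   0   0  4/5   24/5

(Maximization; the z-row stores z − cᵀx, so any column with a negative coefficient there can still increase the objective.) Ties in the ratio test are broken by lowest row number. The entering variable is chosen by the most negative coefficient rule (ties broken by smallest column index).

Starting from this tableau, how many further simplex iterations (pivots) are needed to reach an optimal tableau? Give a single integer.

1

pivot: x in, y out → z = 9
No improving column remains; optimal.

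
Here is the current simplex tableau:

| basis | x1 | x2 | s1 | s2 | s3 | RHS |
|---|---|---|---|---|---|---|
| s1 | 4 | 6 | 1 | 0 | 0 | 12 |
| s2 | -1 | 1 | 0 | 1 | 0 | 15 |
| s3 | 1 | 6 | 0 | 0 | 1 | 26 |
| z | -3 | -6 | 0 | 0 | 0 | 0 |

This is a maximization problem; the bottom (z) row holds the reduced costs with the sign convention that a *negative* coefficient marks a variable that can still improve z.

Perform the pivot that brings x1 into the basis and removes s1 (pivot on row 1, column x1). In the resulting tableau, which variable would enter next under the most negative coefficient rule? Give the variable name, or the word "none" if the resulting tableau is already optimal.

Pivot element 4. New z-row = old z-row − (-3)·(row 1/4).
Updated z-row coefficients: x1: 0, x2: -3/2, s1: 3/4, s2: 0, s3: 0.
The most negative is -3/2 in column x2, so x2 would enter next.

x2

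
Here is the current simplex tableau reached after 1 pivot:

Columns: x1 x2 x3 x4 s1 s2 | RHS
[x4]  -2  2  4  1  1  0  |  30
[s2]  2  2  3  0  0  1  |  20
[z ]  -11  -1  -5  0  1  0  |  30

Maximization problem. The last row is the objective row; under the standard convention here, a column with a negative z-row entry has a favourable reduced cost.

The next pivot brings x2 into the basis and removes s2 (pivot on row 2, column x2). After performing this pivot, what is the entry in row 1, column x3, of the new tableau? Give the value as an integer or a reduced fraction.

Pivot element is row 2, column x2: 2.
Normalize row 2: new (row 2, x3) = 3/2 = 3/2.
row 1 ← row 1 − 2·(new row 2): 4 − 2·(3/2) = 1.

1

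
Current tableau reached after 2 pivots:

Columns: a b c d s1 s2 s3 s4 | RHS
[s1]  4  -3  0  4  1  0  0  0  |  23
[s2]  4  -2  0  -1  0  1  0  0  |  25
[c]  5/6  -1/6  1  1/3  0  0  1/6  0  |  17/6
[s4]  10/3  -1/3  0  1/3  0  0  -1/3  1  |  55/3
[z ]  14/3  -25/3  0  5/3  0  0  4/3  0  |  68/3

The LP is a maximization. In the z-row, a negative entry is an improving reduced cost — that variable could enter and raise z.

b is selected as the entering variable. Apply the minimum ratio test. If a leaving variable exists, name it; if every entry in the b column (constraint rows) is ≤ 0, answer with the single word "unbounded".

b-column entries: row 1: -3, row 2: -2, row 3: -1/6, row 4: -1/3. All ≤ 0, so b can increase without bound; the LP is unbounded in this direction.

unbounded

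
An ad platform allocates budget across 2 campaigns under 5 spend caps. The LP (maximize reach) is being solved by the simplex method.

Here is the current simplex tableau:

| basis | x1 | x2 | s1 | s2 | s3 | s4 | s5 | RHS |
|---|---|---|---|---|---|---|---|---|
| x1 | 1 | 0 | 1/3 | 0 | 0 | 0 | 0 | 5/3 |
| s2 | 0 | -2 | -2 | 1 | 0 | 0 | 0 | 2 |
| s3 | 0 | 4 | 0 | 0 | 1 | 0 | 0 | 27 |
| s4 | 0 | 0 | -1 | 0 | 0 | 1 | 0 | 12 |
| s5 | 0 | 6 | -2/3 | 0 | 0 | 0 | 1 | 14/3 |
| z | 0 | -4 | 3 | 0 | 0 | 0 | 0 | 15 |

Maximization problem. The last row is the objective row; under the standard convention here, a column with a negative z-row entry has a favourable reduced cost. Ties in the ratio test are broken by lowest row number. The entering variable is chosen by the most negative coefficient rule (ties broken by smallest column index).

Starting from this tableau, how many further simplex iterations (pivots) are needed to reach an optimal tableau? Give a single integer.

pivot: x2 in, s5 out → z = 163/9
No improving column remains; optimal.

1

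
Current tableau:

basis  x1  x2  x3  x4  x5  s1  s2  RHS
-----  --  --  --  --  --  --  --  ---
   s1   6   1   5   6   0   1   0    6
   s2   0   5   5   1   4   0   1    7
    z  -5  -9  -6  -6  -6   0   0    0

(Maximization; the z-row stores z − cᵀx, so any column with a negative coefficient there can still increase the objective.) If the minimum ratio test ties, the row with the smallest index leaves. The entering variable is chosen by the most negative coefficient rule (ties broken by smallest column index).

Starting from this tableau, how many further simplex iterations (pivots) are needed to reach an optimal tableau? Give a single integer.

2

pivot: x2 in, s2 out → z = 63/5
pivot: x1 in, s1 out → z = 493/30
No improving column remains; optimal.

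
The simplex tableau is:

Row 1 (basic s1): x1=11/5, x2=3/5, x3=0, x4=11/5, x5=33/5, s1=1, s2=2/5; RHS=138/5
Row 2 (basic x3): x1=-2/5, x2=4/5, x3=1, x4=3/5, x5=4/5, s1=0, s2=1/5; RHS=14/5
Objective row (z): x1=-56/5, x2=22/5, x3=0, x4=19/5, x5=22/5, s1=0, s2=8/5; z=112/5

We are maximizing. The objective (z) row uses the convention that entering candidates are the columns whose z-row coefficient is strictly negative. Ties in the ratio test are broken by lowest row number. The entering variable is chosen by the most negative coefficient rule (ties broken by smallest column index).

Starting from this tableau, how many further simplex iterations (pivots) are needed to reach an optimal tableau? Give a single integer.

pivot: x1 in, s1 out → z = 1792/11
No improving column remains; optimal.

1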